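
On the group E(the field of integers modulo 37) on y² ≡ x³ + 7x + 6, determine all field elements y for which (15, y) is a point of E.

x³ + 7x + 6 = 3486 ≡ 8 (mod 37).
8 is a non-residue mod 37; no y exists.

none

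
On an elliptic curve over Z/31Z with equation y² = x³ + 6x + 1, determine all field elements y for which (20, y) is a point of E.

none

x³ + 6x + 1 = 8121 ≡ 30 (mod 31).
30 is a non-residue mod 31; no y exists.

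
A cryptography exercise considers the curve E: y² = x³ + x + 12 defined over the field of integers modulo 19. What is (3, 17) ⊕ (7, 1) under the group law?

(6, 14)

(3, 17) + (7, 1). λ = (1 - 17)/(7 - 3) ≡ 3/4 mod 19. 4⁻¹ ≡ 5 (mod 19) since 4·5 = 20 ≡ 1, so λ ≡ 15.
  x = λ² - 3 - 7 = 225 - 10 ≡ 6; y = λ·(3 - 6) - 17 ≡ 14. → (6, 14)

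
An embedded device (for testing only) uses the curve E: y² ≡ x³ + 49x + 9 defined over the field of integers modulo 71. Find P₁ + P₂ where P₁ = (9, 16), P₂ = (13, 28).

(58, 50)

(9, 16) + (13, 28). λ = (28 - 16)/(13 - 9) ≡ 12/4 mod 71. 4⁻¹ ≡ 18 (mod 71), so λ ≡ 3.
  x = λ² - 9 - 13 = 9 - 22 ≡ 58; y = λ·(9 - 58) - 16 ≡ 50. → (58, 50)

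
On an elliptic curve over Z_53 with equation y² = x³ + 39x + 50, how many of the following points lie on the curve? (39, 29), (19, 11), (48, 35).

1

(39, 29): 29² ≡ 46, rhs ≡ 46 → on.
(19, 11): 11² ≡ 15, rhs ≡ 18 → off.
(48, 35): 35² ≡ 6, rhs ≡ 48 → off.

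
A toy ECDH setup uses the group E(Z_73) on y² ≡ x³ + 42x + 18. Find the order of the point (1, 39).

8

2P: tangent at (1, 39): λ = (3·1² + 42)/(2·39) ≡ 45/5. 5⁻¹ ≡ 44 (mod 73), so λ ≡ 45·44 ≡ 9.
  x = λ² - 1 - 1 = 81 - 2 ≡ 6; y = λ·(1 - 6) - 39 ≡ 62. → (6, 62)
3P: (6, 62) + (1, 39). λ = (39 - 62)/(1 - 6) ≡ 50/68 mod 73. 68⁻¹ ≡ 29 (mod 73), so λ ≡ 63.
  x = λ² - 6 - 1 = 3969 - 7 ≡ 20; y = λ·(6 - 20) - 62 ≡ 5. → (20, 5)
4P: (20, 5) + (1, 39). λ = (39 - 5)/(1 - 20) ≡ 34/54 mod 73. 54⁻¹ ≡ 23 (mod 73) since 54·23 = 1242 ≡ 1, so λ ≡ 52.
  x = λ² - 20 - 1 = 2704 - 21 ≡ 55; y = λ·(20 - 55) - 5 ≡ 0. → (55, 0)
5P: (55, 0) + (1, 39). λ = (39 - 0)/(1 - 55) ≡ 39/19 mod 73. 19⁻¹ ≡ 50 (mod 73) since 19·50 = 950 ≡ 1, so λ ≡ 52.
  x = λ² - 55 - 1 = 2704 - 56 ≡ 20; y = λ·(55 - 20) - 0 ≡ 68. → (20, 68)
6P: (20, 68) + (1, 39). λ = (39 - 68)/(1 - 20) ≡ 44/54 mod 73. 54⁻¹ ≡ 23 (mod 73) since 54·23 = 1242 ≡ 1, so λ ≡ 63.
  x = λ² - 20 - 1 = 3969 - 21 ≡ 6; y = λ·(20 - 6) - 68 ≡ 11. → (6, 11)
7P: (6, 11) + (1, 39). λ = (39 - 11)/(1 - 6) ≡ 28/68 mod 73. 68⁻¹ ≡ 29 (mod 73) since 68·29 = 1972 ≡ 1, so λ ≡ 9.
  x = λ² - 6 - 1 = 81 - 7 ≡ 1; y = λ·(6 - 1) - 11 ≡ 34. → (1, 34)
8P: (1, 34) + (1, 39): same x and y₁ ≡ -y₂, so the sum is O.
8P = O, so the order is 8.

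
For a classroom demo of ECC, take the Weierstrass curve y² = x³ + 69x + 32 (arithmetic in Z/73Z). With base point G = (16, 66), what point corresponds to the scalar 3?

Repeated addition: build up to 3G.
2G: tangent at (16, 66): λ = (3·16² + 69)/(2·66) ≡ 34/59. 59⁻¹ ≡ 26 (mod 73), so λ ≡ 34·26 ≡ 8.
  x = λ² - 16 - 16 = 64 - 32 ≡ 32; y = λ·(16 - 32) - 66 ≡ 25. → (32, 25)
3G: (32, 25) + (16, 66). λ = (66 - 25)/(16 - 32) ≡ 41/57 mod 73. 57⁻¹ ≡ 41 (mod 73), so λ ≡ 2.
  x = λ² - 32 - 16 = 4 - 48 ≡ 29; y = λ·(32 - 29) - 25 ≡ 54. → (29, 54)

(29, 54)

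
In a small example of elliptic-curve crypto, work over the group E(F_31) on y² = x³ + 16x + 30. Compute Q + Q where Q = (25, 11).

(12, 20)

tangent at (25, 11): λ = (3·25² + 16)/(2·11) ≡ 0/22. 22⁻¹ ≡ 24 (mod 31), so λ ≡ 0·24 ≡ 0.
  x = λ² - 25 - 25 = 0 - 50 ≡ 12; y = λ·(25 - 12) - 11 ≡ 20. → (12, 20)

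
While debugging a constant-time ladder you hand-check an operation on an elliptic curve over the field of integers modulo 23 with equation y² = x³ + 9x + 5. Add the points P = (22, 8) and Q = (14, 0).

(11, 3)

(22, 8) + (14, 0). λ = (0 - 8)/(14 - 22) ≡ 15/15 mod 23. 15⁻¹ ≡ 20 (mod 23), so λ ≡ 1.
  x = λ² - 22 - 14 = 1 - 36 ≡ 11; y = λ·(22 - 11) - 8 ≡ 3. → (11, 3)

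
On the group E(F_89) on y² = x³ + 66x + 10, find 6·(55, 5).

Write G = (55, 5).
Repeated addition: build up to 6G.
2G: tangent at (55, 5): λ = (3·55² + 66)/(2·5) ≡ 63/10. 10⁻¹ ≡ 9 (mod 89), so λ ≡ 63·9 ≡ 33.
  x = λ² - 55 - 55 = 1089 - 110 ≡ 0; y = λ·(55 - 0) - 5 ≡ 30. → (0, 30)
3G: (0, 30) + (55, 5). λ = (5 - 30)/(55 - 0) ≡ 64/55 mod 89. 55⁻¹ ≡ 34 (mod 89) since 55·34 = 1870 ≡ 1, so λ ≡ 40.
  x = λ² - 0 - 55 = 1600 - 55 ≡ 32; y = λ·(0 - 32) - 30 ≡ 25. → (32, 25)
4G: (32, 25) + (55, 5). λ = (5 - 25)/(55 - 32) ≡ 69/23 mod 89. 23⁻¹ ≡ 31 (mod 89) since 23·31 = 713 ≡ 1, so λ ≡ 3.
  x = λ² - 32 - 55 = 9 - 87 ≡ 11; y = λ·(32 - 11) - 25 ≡ 38. → (11, 38)
5G: (11, 38) + (55, 5). λ = (5 - 38)/(55 - 11) ≡ 56/44 mod 89. 44⁻¹ ≡ 87 (mod 89) since 44·87 = 3828 ≡ 1, so λ ≡ 66.
  x = λ² - 11 - 55 = 4356 - 66 ≡ 18; y = λ·(11 - 18) - 38 ≡ 34. → (18, 34)
6G: (18, 34) + (55, 5). λ = (5 - 34)/(55 - 18) ≡ 60/37 mod 89. 37⁻¹ ≡ 77 (mod 89) since 37·77 = 2849 ≡ 1, so λ ≡ 81.
  x = λ² - 18 - 55 = 6561 - 73 ≡ 80; y = λ·(18 - 80) - 34 ≡ 17. → (80, 17)

(80, 17)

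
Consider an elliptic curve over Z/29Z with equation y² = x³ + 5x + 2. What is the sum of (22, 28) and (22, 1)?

O

The two points share x = 22 and their y-coordinates satisfy 28 + 1 ≡ 0 (mod 29), so they are inverses. Their sum is O.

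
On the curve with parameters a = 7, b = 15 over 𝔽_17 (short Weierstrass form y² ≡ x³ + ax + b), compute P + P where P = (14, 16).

tangent at (14, 16): λ = (3·14² + 7)/(2·16) ≡ 0/15. 15⁻¹ ≡ 8 (mod 17), so λ ≡ 0·8 ≡ 0.
  x = λ² - 14 - 14 = 0 - 28 ≡ 6; y = λ·(14 - 6) - 16 ≡ 1. → (6, 1)

(6, 1)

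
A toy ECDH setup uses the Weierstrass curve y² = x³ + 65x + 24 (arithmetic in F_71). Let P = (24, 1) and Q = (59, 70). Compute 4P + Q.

(70, 61)

First 4P:
Repeated addition: build up to 4P.
2P: tangent at (24, 1): λ = (3·24² + 65)/(2·1) ≡ 18/2. 2⁻¹ ≡ 36 (mod 71), so λ ≡ 18·36 ≡ 9.
  x = λ² - 24 - 24 = 81 - 48 ≡ 33; y = λ·(24 - 33) - 1 ≡ 60. → (33, 60)
3P: (33, 60) + (24, 1). λ = (1 - 60)/(24 - 33) ≡ 12/62 mod 71. 62⁻¹ ≡ 63 (mod 71), so λ ≡ 46.
  x = λ² - 33 - 24 = 2116 - 57 ≡ 0; y = λ·(33 - 0) - 60 ≡ 38. → (0, 38)
4P: (0, 38) + (24, 1). λ = (1 - 38)/(24 - 0) ≡ 34/24 mod 71. 24⁻¹ ≡ 3 (mod 71), so λ ≡ 31.
  x = λ² - 0 - 24 = 961 - 24 ≡ 14; y = λ·(0 - 14) - 38 ≡ 25. → (14, 25)
4P = (14, 25).
Finally 4P + Q:
(14, 25) + (59, 70). λ = (70 - 25)/(59 - 14) ≡ 45/45 mod 71. 45⁻¹ ≡ 30 (mod 71), so λ ≡ 1.
  x = λ² - 14 - 59 = 1 - 73 ≡ 70; y = λ·(14 - 70) - 25 ≡ 61. → (70, 61)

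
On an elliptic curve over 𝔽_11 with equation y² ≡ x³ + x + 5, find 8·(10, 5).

Write Q = (10, 5).
Repeated addition: build up to 8Q.
2Q: tangent at (10, 5): λ = (3·10² + 1)/(2·5) ≡ 4/10. 10⁻¹ ≡ 10 (mod 11), so λ ≡ 4·10 ≡ 7.
  x = λ² - 10 - 10 = 49 - 20 ≡ 7; y = λ·(10 - 7) - 5 ≡ 5. → (7, 5)
3Q: (7, 5) + (10, 5). λ = (5 - 5)/(10 - 7) ≡ 0/3 mod 11. 3⁻¹ ≡ 4 (mod 11), so λ ≡ 0.
  x = λ² - 7 - 10 = 0 - 17 ≡ 5; y = λ·(7 - 5) - 5 ≡ 6. → (5, 6)
4Q: (5, 6) + (10, 5). λ = (5 - 6)/(10 - 5) ≡ 10/5 mod 11. 5⁻¹ ≡ 9 (mod 11) since 5·9 = 45 ≡ 1, so λ ≡ 2.
  x = λ² - 5 - 10 = 4 - 15 ≡ 0; y = λ·(5 - 0) - 6 ≡ 4. → (0, 4)
5Q: (0, 4) + (10, 5). λ = (5 - 4)/(10 - 0) ≡ 1/10 mod 11. 10⁻¹ ≡ 10 (mod 11), so λ ≡ 10.
  x = λ² - 0 - 10 = 100 - 10 ≡ 2; y = λ·(0 - 2) - 4 ≡ 9. → (2, 9)
6Q: (2, 9) + (10, 5). λ = (5 - 9)/(10 - 2) ≡ 7/8 mod 11. 8⁻¹ ≡ 7 (mod 11) since 8·7 = 56 ≡ 1, so λ ≡ 5.
  x = λ² - 2 - 10 = 25 - 12 ≡ 2; y = λ·(2 - 2) - 9 ≡ 2. → (2, 2)
7Q: (2, 2) + (10, 5). λ = (5 - 2)/(10 - 2) ≡ 3/8 mod 11. 8⁻¹ ≡ 7 (mod 11) since 8·7 = 56 ≡ 1, so λ ≡ 10.
  x = λ² - 2 - 10 = 100 - 12 ≡ 0; y = λ·(2 - 0) - 2 ≡ 7. → (0, 7)
8Q: (0, 7) + (10, 5). λ = (5 - 7)/(10 - 0) ≡ 9/10 mod 11. 10⁻¹ ≡ 10 (mod 11), so λ ≡ 2.
  x = λ² - 0 - 10 = 4 - 10 ≡ 5; y = λ·(0 - 5) - 7 ≡ 5. → (5, 5)

(5, 5)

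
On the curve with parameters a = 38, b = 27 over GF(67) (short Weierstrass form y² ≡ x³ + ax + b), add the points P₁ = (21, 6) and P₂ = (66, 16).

(21, 6) + (66, 16). λ = (16 - 6)/(66 - 21) ≡ 10/45 mod 67. 45⁻¹ ≡ 3 (mod 67) since 45·3 = 135 ≡ 1, so λ ≡ 30.
  x = λ² - 21 - 66 = 900 - 87 ≡ 9; y = λ·(21 - 9) - 6 ≡ 19. → (9, 19)

(9, 19)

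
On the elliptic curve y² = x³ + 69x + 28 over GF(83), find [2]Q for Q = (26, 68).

(64, 65)

tangent at (26, 68): λ = (3·26² + 69)/(2·68) ≡ 22/53. 53⁻¹ ≡ 47 (mod 83) since 53·47 = 2491 ≡ 1, so λ ≡ 22·47 ≡ 38.
  x = λ² - 26 - 26 = 1444 - 52 ≡ 64; y = λ·(26 - 64) - 68 ≡ 65. → (64, 65)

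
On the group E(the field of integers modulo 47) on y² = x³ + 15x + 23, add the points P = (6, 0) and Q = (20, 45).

(45, 19)

(6, 0) + (20, 45). λ = (45 - 0)/(20 - 6) ≡ 45/14 mod 47. 14⁻¹ ≡ 37 (mod 47), so λ ≡ 20.
  x = λ² - 6 - 20 = 400 - 26 ≡ 45; y = λ·(6 - 45) - 0 ≡ 19. → (45, 19)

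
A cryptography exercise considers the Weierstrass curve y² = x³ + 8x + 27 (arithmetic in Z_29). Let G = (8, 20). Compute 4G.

(18, 0)

Double-and-add on 4 = (100)₂. Start with G = (8, 20) for the leading 1-bit.
double: tangent at (8, 20): λ = (3·8² + 8)/(2·20) ≡ 26/11. 11⁻¹ ≡ 8 (mod 29) since 11·8 = 88 ≡ 1, so λ ≡ 26·8 ≡ 5.
  x = λ² - 8 - 8 = 25 - 16 ≡ 9; y = λ·(8 - 9) - 20 ≡ 4. → (9, 4)
double: tangent at (9, 4): λ = (3·9² + 8)/(2·4) ≡ 19/8. 8⁻¹ ≡ 11 (mod 29), so λ ≡ 19·11 ≡ 6.
  x = λ² - 9 - 9 = 36 - 18 ≡ 18; y = λ·(9 - 18) - 4 ≡ 0. → (18, 0)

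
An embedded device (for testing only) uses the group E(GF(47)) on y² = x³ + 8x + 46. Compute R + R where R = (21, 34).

tangent at (21, 34): λ = (3·21² + 8)/(2·34) ≡ 15/21. 21⁻¹ ≡ 9 (mod 47), so λ ≡ 15·9 ≡ 41.
  x = λ² - 21 - 21 = 1681 - 42 ≡ 41; y = λ·(21 - 41) - 34 ≡ 39. → (41, 39)

(41, 39)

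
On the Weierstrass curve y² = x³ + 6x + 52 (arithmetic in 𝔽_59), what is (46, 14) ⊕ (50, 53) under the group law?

(46, 14) + (50, 53). λ = (53 - 14)/(50 - 46) ≡ 39/4 mod 59. 4⁻¹ ≡ 15 (mod 59), so λ ≡ 54.
  x = λ² - 46 - 50 = 2916 - 96 ≡ 47; y = λ·(46 - 47) - 14 ≡ 50. → (47, 50)

(47, 50)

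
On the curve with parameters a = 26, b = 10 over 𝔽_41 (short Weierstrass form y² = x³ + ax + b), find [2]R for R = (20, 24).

tangent at (20, 24): λ = (3·20² + 26)/(2·24) ≡ 37/7. 7⁻¹ ≡ 6 (mod 41) since 7·6 = 42 ≡ 1, so λ ≡ 37·6 ≡ 17.
  x = λ² - 20 - 20 = 289 - 40 ≡ 3; y = λ·(20 - 3) - 24 ≡ 19. → (3, 19)

(3, 19)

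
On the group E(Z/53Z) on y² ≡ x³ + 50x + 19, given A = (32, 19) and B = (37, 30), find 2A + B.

(38, 44)

First 2A:
Repeated addition: build up to 2A.
2A: tangent at (32, 19): λ = (3·32² + 50)/(2·19) ≡ 48/38. 38⁻¹ ≡ 7 (mod 53), so λ ≡ 48·7 ≡ 18.
  x = λ² - 32 - 32 = 324 - 64 ≡ 48; y = λ·(32 - 48) - 19 ≡ 11. → (48, 11)
2A = (48, 11).
Finally 2A + B:
(48, 11) + (37, 30). λ = (30 - 11)/(37 - 48) ≡ 19/42 mod 53. 42⁻¹ ≡ 24 (mod 53), so λ ≡ 32.
  x = λ² - 48 - 37 = 1024 - 85 ≡ 38; y = λ·(48 - 38) - 11 ≡ 44. → (38, 44)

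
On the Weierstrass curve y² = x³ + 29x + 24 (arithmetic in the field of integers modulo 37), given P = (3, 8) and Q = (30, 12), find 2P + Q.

First 2P:
Repeated addition: build up to 2P.
2P: tangent at (3, 8): λ = (3·3² + 29)/(2·8) ≡ 19/16. 16⁻¹ ≡ 7 (mod 37) since 16·7 = 112 ≡ 1, so λ ≡ 19·7 ≡ 22.
  x = λ² - 3 - 3 = 484 - 6 ≡ 34; y = λ·(3 - 34) - 8 ≡ 13. → (34, 13)
2P = (34, 13).
Finally 2P + Q:
(34, 13) + (30, 12). λ = (12 - 13)/(30 - 34) ≡ 36/33 mod 37. 33⁻¹ ≡ 9 (mod 37), so λ ≡ 28.
  x = λ² - 34 - 30 = 784 - 64 ≡ 17; y = λ·(34 - 17) - 13 ≡ 19. → (17, 19)

(17, 19)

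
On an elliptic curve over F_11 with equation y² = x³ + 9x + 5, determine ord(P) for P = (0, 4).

2P: tangent at (0, 4): λ = (3·0² + 9)/(2·4) ≡ 9/8. 8⁻¹ ≡ 7 (mod 11) since 8·7 = 56 ≡ 1, so λ ≡ 9·7 ≡ 8.
  x = λ² - 0 - 0 = 64 - 0 ≡ 9; y = λ·(0 - 9) - 4 ≡ 1. → (9, 1)
3P: (9, 1) + (0, 4). λ = (4 - 1)/(0 - 9) ≡ 3/2 mod 11. 2⁻¹ ≡ 6 (mod 11), so λ ≡ 7.
  x = λ² - 9 - 0 = 49 - 9 ≡ 7; y = λ·(9 - 7) - 1 ≡ 2. → (7, 2)
4P: (7, 2) + (0, 4). λ = (4 - 2)/(0 - 7) ≡ 2/4 mod 11. 4⁻¹ ≡ 3 (mod 11) since 4·3 = 12 ≡ 1, so λ ≡ 6.
  x = λ² - 7 - 0 = 36 - 7 ≡ 7; y = λ·(7 - 7) - 2 ≡ 9. → (7, 9)
5P: (7, 9) + (0, 4). λ = (4 - 9)/(0 - 7) ≡ 6/4 mod 11. 4⁻¹ ≡ 3 (mod 11), so λ ≡ 7.
  x = λ² - 7 - 0 = 49 - 7 ≡ 9; y = λ·(7 - 9) - 9 ≡ 10. → (9, 10)
6P: (9, 10) + (0, 4). λ = (4 - 10)/(0 - 9) ≡ 5/2 mod 11. 2⁻¹ ≡ 6 (mod 11), so λ ≡ 8.
  x = λ² - 9 - 0 = 64 - 9 ≡ 0; y = λ·(9 - 0) - 10 ≡ 7. → (0, 7)
7P: (0, 7) + (0, 4): same x and y₁ ≡ -y₂, so the sum is O.
7P = O, so the order is 7.

7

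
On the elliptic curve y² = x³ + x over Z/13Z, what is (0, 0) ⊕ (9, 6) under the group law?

(0, 0) + (9, 6). λ = (6 - 0)/(9 - 0) ≡ 6/9 mod 13. 9⁻¹ ≡ 3 (mod 13), so λ ≡ 5.
  x = λ² - 0 - 9 = 25 - 9 ≡ 3; y = λ·(0 - 3) - 0 ≡ 11. → (3, 11)

(3, 11)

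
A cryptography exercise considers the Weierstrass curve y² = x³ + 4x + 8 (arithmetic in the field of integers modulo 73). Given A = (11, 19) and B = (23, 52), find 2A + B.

(8, 25)

First 2A:
Repeated addition: build up to 2A.
2A: tangent at (11, 19): λ = (3·11² + 4)/(2·19) ≡ 2/38. 38⁻¹ ≡ 25 (mod 73), so λ ≡ 2·25 ≡ 50.
  x = λ² - 11 - 11 = 2500 - 22 ≡ 69; y = λ·(11 - 69) - 19 ≡ 1. → (69, 1)
2A = (69, 1).
Finally 2A + B:
(69, 1) + (23, 52). λ = (52 - 1)/(23 - 69) ≡ 51/27 mod 73. 27⁻¹ ≡ 46 (mod 73), so λ ≡ 10.
  x = λ² - 69 - 23 = 100 - 92 ≡ 8; y = λ·(69 - 8) - 1 ≡ 25. → (8, 25)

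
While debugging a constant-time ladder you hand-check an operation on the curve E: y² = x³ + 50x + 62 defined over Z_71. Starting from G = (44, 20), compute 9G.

(62, 27)

Repeated addition: build up to 9G.
2G: tangent at (44, 20): λ = (3·44² + 50)/(2·20) ≡ 36/40. 40⁻¹ ≡ 16 (mod 71) since 40·16 = 640 ≡ 1, so λ ≡ 36·16 ≡ 8.
  x = λ² - 44 - 44 = 64 - 88 ≡ 47; y = λ·(44 - 47) - 20 ≡ 27. → (47, 27)
3G: (47, 27) + (44, 20). λ = (20 - 27)/(44 - 47) ≡ 64/68 mod 71. 68⁻¹ ≡ 47 (mod 71), so λ ≡ 26.
  x = λ² - 47 - 44 = 676 - 91 ≡ 17; y = λ·(47 - 17) - 27 ≡ 43. → (17, 43)
4G: (17, 43) + (44, 20). λ = (20 - 43)/(44 - 17) ≡ 48/27 mod 71. 27⁻¹ ≡ 50 (mod 71) since 27·50 = 1350 ≡ 1, so λ ≡ 57.
  x = λ² - 17 - 44 = 3249 - 61 ≡ 64; y = λ·(17 - 64) - 43 ≡ 47. → (64, 47)
5G: (64, 47) + (44, 20). λ = (20 - 47)/(44 - 64) ≡ 44/51 mod 71. 51⁻¹ ≡ 39 (mod 71), so λ ≡ 12.
  x = λ² - 64 - 44 = 144 - 108 ≡ 36; y = λ·(64 - 36) - 47 ≡ 5. → (36, 5)
6G: (36, 5) + (44, 20). λ = (20 - 5)/(44 - 36) ≡ 15/8 mod 71. 8⁻¹ ≡ 9 (mod 71), so λ ≡ 64.
  x = λ² - 36 - 44 = 4096 - 80 ≡ 40; y = λ·(36 - 40) - 5 ≡ 23. → (40, 23)
7G: (40, 23) + (44, 20). λ = (20 - 23)/(44 - 40) ≡ 68/4 mod 71. 4⁻¹ ≡ 18 (mod 71), so λ ≡ 17.
  x = λ² - 40 - 44 = 289 - 84 ≡ 63; y = λ·(40 - 63) - 23 ≡ 12. → (63, 12)
8G: (63, 12) + (44, 20). λ = (20 - 12)/(44 - 63) ≡ 8/52 mod 71. 52⁻¹ ≡ 56 (mod 71), so λ ≡ 22.
  x = λ² - 63 - 44 = 484 - 107 ≡ 22; y = λ·(63 - 22) - 12 ≡ 38. → (22, 38)
9G: (22, 38) + (44, 20). λ = (20 - 38)/(44 - 22) ≡ 53/22 mod 71. 22⁻¹ ≡ 42 (mod 71), so λ ≡ 25.
  x = λ² - 22 - 44 = 625 - 66 ≡ 62; y = λ·(22 - 62) - 38 ≡ 27. → (62, 27)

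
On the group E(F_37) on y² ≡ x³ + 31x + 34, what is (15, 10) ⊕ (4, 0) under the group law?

(28, 32)

(15, 10) + (4, 0). λ = (0 - 10)/(4 - 15) ≡ 27/26 mod 37. 26⁻¹ ≡ 10 (mod 37) since 26·10 = 260 ≡ 1, so λ ≡ 11.
  x = λ² - 15 - 4 = 121 - 19 ≡ 28; y = λ·(15 - 28) - 10 ≡ 32. → (28, 32)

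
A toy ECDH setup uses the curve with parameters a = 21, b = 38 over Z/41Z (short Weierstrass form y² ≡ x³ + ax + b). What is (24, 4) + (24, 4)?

(14, 40)

tangent at (24, 4): λ = (3·24² + 21)/(2·4) ≡ 27/8. 8⁻¹ ≡ 36 (mod 41), so λ ≡ 27·36 ≡ 29.
  x = λ² - 24 - 24 = 841 - 48 ≡ 14; y = λ·(24 - 14) - 4 ≡ 40. → (14, 40)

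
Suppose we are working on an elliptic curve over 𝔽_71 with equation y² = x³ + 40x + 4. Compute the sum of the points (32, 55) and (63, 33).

(32, 55) + (63, 33). λ = (33 - 55)/(63 - 32) ≡ 49/31 mod 71. 31⁻¹ ≡ 55 (mod 71) since 31·55 = 1705 ≡ 1, so λ ≡ 68.
  x = λ² - 32 - 63 = 4624 - 95 ≡ 56; y = λ·(32 - 56) - 55 ≡ 17. → (56, 17)

(56, 17)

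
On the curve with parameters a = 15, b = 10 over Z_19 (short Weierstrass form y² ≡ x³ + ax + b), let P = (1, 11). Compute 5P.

(1, 11)

Double-and-add on 5 = (101)₂. Start with P = (1, 11) for the leading 1-bit.
double: tangent at (1, 11): λ = (3·1² + 15)/(2·11) ≡ 18/3. 3⁻¹ ≡ 13 (mod 19) since 3·13 = 39 ≡ 1, so λ ≡ 18·13 ≡ 6.
  x = λ² - 1 - 1 = 36 - 2 ≡ 15; y = λ·(1 - 15) - 11 ≡ 0. → (15, 0)
double: (15, 0) + (15, 0): same x and y₁ ≡ -y₂, so the sum is the point at infinity.
add P: the point at infinity + (1, 11) = (1, 11) (identity).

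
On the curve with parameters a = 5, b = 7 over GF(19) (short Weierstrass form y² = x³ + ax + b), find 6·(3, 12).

Write P = (3, 12).
Double-and-add on 6 = (110)₂. Start with P = (3, 12) for the leading 1-bit.
double: tangent at (3, 12): λ = (3·3² + 5)/(2·12) ≡ 13/5. 5⁻¹ ≡ 4 (mod 19), so λ ≡ 13·4 ≡ 14.
  x = λ² - 3 - 3 = 196 - 6 ≡ 0; y = λ·(3 - 0) - 12 ≡ 11. → (0, 11)
add P: (0, 11) + (3, 12). λ = (12 - 11)/(3 - 0) ≡ 1/3 mod 19. 3⁻¹ ≡ 13 (mod 19) since 3·13 = 39 ≡ 1, so λ ≡ 13.
  x = λ² - 0 - 3 = 169 - 3 ≡ 14; y = λ·(0 - 14) - 11 ≡ 16. → (14, 16)
double: tangent at (14, 16): λ = (3·14² + 5)/(2·16) ≡ 4/13. 13⁻¹ ≡ 3 (mod 19), so λ ≡ 4·3 ≡ 12.
  x = λ² - 14 - 14 = 144 - 28 ≡ 2; y = λ·(14 - 2) - 16 ≡ 14. → (2, 14)

(2, 14)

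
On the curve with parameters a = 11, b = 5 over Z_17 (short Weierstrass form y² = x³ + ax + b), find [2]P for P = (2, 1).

(5, 7)

tangent at (2, 1): λ = (3·2² + 11)/(2·1) ≡ 6/2. 2⁻¹ ≡ 9 (mod 17) since 2·9 = 18 ≡ 1, so λ ≡ 6·9 ≡ 3.
  x = λ² - 2 - 2 = 9 - 4 ≡ 5; y = λ·(2 - 5) - 1 ≡ 7. → (5, 7)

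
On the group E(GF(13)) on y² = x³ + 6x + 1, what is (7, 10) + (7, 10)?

(9, 2)

tangent at (7, 10): λ = (3·7² + 6)/(2·10) ≡ 10/7. 7⁻¹ ≡ 2 (mod 13) since 7·2 = 14 ≡ 1, so λ ≡ 10·2 ≡ 7.
  x = λ² - 7 - 7 = 49 - 14 ≡ 9; y = λ·(7 - 9) - 10 ≡ 2. → (9, 2)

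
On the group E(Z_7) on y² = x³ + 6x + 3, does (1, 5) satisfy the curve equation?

no

y² = 5² ≡ 4; x³ + 6x + 3 = 10 ≡ 3 (mod 7). 4 ≠ 3.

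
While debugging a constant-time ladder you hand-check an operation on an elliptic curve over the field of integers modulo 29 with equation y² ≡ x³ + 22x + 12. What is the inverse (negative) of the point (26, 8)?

-(26, 8) = (26, -8 mod 29) = (26, 21).

(26, 21)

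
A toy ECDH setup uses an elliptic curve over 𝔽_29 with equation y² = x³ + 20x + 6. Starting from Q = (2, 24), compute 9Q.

Repeated addition: build up to 9Q.
2Q: tangent at (2, 24): λ = (3·2² + 20)/(2·24) ≡ 3/19. 19⁻¹ ≡ 26 (mod 29), so λ ≡ 3·26 ≡ 20.
  x = λ² - 2 - 2 = 400 - 4 ≡ 19; y = λ·(2 - 19) - 24 ≡ 13. → (19, 13)
3Q: (19, 13) + (2, 24). λ = (24 - 13)/(2 - 19) ≡ 11/12 mod 29. 12⁻¹ ≡ 17 (mod 29) since 12·17 = 204 ≡ 1, so λ ≡ 13.
  x = λ² - 19 - 2 = 169 - 21 ≡ 3; y = λ·(19 - 3) - 13 ≡ 21. → (3, 21)
4Q: (3, 21) + (2, 24). λ = (24 - 21)/(2 - 3) ≡ 3/28 mod 29. 28⁻¹ ≡ 28 (mod 29), so λ ≡ 26.
  x = λ² - 3 - 2 = 676 - 5 ≡ 4; y = λ·(3 - 4) - 21 ≡ 11. → (4, 11)
5Q: (4, 11) + (2, 24). λ = (24 - 11)/(2 - 4) ≡ 13/27 mod 29. 27⁻¹ ≡ 14 (mod 29), so λ ≡ 8.
  x = λ² - 4 - 2 = 64 - 6 ≡ 0; y = λ·(4 - 0) - 11 ≡ 21. → (0, 21)
6Q: (0, 21) + (2, 24). λ = (24 - 21)/(2 - 0) ≡ 3/2 mod 29. 2⁻¹ ≡ 15 (mod 29), so λ ≡ 16.
  x = λ² - 0 - 2 = 256 - 2 ≡ 22; y = λ·(0 - 22) - 21 ≡ 4. → (22, 4)
7Q: (22, 4) + (2, 24). λ = (24 - 4)/(2 - 22) ≡ 20/9 mod 29. 9⁻¹ ≡ 13 (mod 29), so λ ≡ 28.
  x = λ² - 22 - 2 = 784 - 24 ≡ 6; y = λ·(22 - 6) - 4 ≡ 9. → (6, 9)
8Q: (6, 9) + (2, 24). λ = (24 - 9)/(2 - 6) ≡ 15/25 mod 29. 25⁻¹ ≡ 7 (mod 29), so λ ≡ 18.
  x = λ² - 6 - 2 = 324 - 8 ≡ 26; y = λ·(6 - 26) - 9 ≡ 8. → (26, 8)
9Q: (26, 8) + (2, 24). λ = (24 - 8)/(2 - 26) ≡ 16/5 mod 29. 5⁻¹ ≡ 6 (mod 29), so λ ≡ 9.
  x = λ² - 26 - 2 = 81 - 28 ≡ 24; y = λ·(26 - 24) - 8 ≡ 10. → (24, 10)

(24, 10)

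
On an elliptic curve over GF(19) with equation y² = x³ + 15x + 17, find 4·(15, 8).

Write P = (15, 8).
Repeated addition: build up to 4P.
2P: tangent at (15, 8): λ = (3·15² + 15)/(2·8) ≡ 6/16. 16⁻¹ ≡ 6 (mod 19), so λ ≡ 6·6 ≡ 17.
  x = λ² - 15 - 15 = 289 - 30 ≡ 12; y = λ·(15 - 12) - 8 ≡ 5. → (12, 5)
3P: (12, 5) + (15, 8). λ = (8 - 5)/(15 - 12) ≡ 3/3 mod 19. 3⁻¹ ≡ 13 (mod 19), so λ ≡ 1.
  x = λ² - 12 - 15 = 1 - 27 ≡ 12; y = λ·(12 - 12) - 5 ≡ 14. → (12, 14)
4P: (12, 14) + (15, 8). λ = (8 - 14)/(15 - 12) ≡ 13/3 mod 19. 3⁻¹ ≡ 13 (mod 19) since 3·13 = 39 ≡ 1, so λ ≡ 17.
  x = λ² - 12 - 15 = 289 - 27 ≡ 15; y = λ·(12 - 15) - 14 ≡ 11. → (15, 11)

(15, 11)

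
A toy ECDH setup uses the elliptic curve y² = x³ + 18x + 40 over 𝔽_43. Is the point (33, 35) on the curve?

yes

y² = 35² ≡ 21; x³ + 18x + 40 = 36571 ≡ 21 (mod 43). 21 = 21.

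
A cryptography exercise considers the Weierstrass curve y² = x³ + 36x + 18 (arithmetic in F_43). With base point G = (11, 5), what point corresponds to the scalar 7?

(26, 30)

Repeated addition: build up to 7G.
2G: tangent at (11, 5): λ = (3·11² + 36)/(2·5) ≡ 12/10. 10⁻¹ ≡ 13 (mod 43) since 10·13 = 130 ≡ 1, so λ ≡ 12·13 ≡ 27.
  x = λ² - 11 - 11 = 729 - 22 ≡ 19; y = λ·(11 - 19) - 5 ≡ 37. → (19, 37)
3G: (19, 37) + (11, 5). λ = (5 - 37)/(11 - 19) ≡ 11/35 mod 43. 35⁻¹ ≡ 16 (mod 43), so λ ≡ 4.
  x = λ² - 19 - 11 = 16 - 30 ≡ 29; y = λ·(19 - 29) - 37 ≡ 9. → (29, 9)
4G: (29, 9) + (11, 5). λ = (5 - 9)/(11 - 29) ≡ 39/25 mod 43. 25⁻¹ ≡ 31 (mod 43) since 25·31 = 775 ≡ 1, so λ ≡ 5.
  x = λ² - 29 - 11 = 25 - 40 ≡ 28; y = λ·(29 - 28) - 9 ≡ 39. → (28, 39)
5G: (28, 39) + (11, 5). λ = (5 - 39)/(11 - 28) ≡ 9/26 mod 43. 26⁻¹ ≡ 5 (mod 43) since 26·5 = 130 ≡ 1, so λ ≡ 2.
  x = λ² - 28 - 11 = 4 - 39 ≡ 8; y = λ·(28 - 8) - 39 ≡ 1. → (8, 1)
6G: (8, 1) + (11, 5). λ = (5 - 1)/(11 - 8) ≡ 4/3 mod 43. 3⁻¹ ≡ 29 (mod 43), so λ ≡ 30.
  x = λ² - 8 - 11 = 900 - 19 ≡ 21; y = λ·(8 - 21) - 1 ≡ 39. → (21, 39)
7G: (21, 39) + (11, 5). λ = (5 - 39)/(11 - 21) ≡ 9/33 mod 43. 33⁻¹ ≡ 30 (mod 43), so λ ≡ 12.
  x = λ² - 21 - 11 = 144 - 32 ≡ 26; y = λ·(21 - 26) - 39 ≡ 30. → (26, 30)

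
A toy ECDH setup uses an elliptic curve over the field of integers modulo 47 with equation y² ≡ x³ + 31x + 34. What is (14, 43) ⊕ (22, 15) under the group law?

(35, 7)

(14, 43) + (22, 15). λ = (15 - 43)/(22 - 14) ≡ 19/8 mod 47. 8⁻¹ ≡ 6 (mod 47), so λ ≡ 20.
  x = λ² - 14 - 22 = 400 - 36 ≡ 35; y = λ·(14 - 35) - 43 ≡ 7. → (35, 7)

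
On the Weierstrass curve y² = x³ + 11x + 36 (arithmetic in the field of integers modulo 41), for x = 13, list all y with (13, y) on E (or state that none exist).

11, 30

x³ + 11x + 36 = 2376 ≡ 39 (mod 41).
Square roots of 39 mod 41: 11 and 30 (since 11² = 121 ≡ 39).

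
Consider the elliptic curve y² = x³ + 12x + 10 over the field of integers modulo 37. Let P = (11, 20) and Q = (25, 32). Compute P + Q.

(4, 23)

(11, 20) + (25, 32). λ = (32 - 20)/(25 - 11) ≡ 12/14 mod 37. 14⁻¹ ≡ 8 (mod 37), so λ ≡ 22.
  x = λ² - 11 - 25 = 484 - 36 ≡ 4; y = λ·(11 - 4) - 20 ≡ 23. → (4, 23)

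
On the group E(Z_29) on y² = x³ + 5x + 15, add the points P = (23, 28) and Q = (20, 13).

(23, 28) + (20, 13). λ = (13 - 28)/(20 - 23) ≡ 14/26 mod 29. 26⁻¹ ≡ 19 (mod 29), so λ ≡ 5.
  x = λ² - 23 - 20 = 25 - 43 ≡ 11; y = λ·(23 - 11) - 28 ≡ 3. → (11, 3)

(11, 3)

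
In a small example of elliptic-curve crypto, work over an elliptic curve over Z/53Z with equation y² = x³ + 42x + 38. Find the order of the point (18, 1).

11

2P: tangent at (18, 1): λ = (3·18² + 42)/(2·1) ≡ 7/2. 2⁻¹ ≡ 27 (mod 53) since 2·27 = 54 ≡ 1, so λ ≡ 7·27 ≡ 30.
  x = λ² - 18 - 18 = 900 - 36 ≡ 16; y = λ·(18 - 16) - 1 ≡ 6. → (16, 6)
3P: (16, 6) + (18, 1). λ = (1 - 6)/(18 - 16) ≡ 48/2 mod 53. 2⁻¹ ≡ 27 (mod 53), so λ ≡ 24.
  x = λ² - 16 - 18 = 576 - 34 ≡ 12; y = λ·(16 - 12) - 6 ≡ 37. → (12, 37)
4P: (12, 37) + (18, 1). λ = (1 - 37)/(18 - 12) ≡ 17/6 mod 53. 6⁻¹ ≡ 9 (mod 53) since 6·9 = 54 ≡ 1, so λ ≡ 47.
  x = λ² - 12 - 18 = 2209 - 30 ≡ 6; y = λ·(12 - 6) - 37 ≡ 33. → (6, 33)
5P: (6, 33) + (18, 1). λ = (1 - 33)/(18 - 6) ≡ 21/12 mod 53. 12⁻¹ ≡ 31 (mod 53), so λ ≡ 15.
  x = λ² - 6 - 18 = 225 - 24 ≡ 42; y = λ·(6 - 42) - 33 ≡ 10. → (42, 10)
6P: (42, 10) + (18, 1). λ = (1 - 10)/(18 - 42) ≡ 44/29 mod 53. 29⁻¹ ≡ 11 (mod 53) since 29·11 = 319 ≡ 1, so λ ≡ 7.
  x = λ² - 42 - 18 = 49 - 60 ≡ 42; y = λ·(42 - 42) - 10 ≡ 43. → (42, 43)
7P: (42, 43) + (18, 1). λ = (1 - 43)/(18 - 42) ≡ 11/29 mod 53. 29⁻¹ ≡ 11 (mod 53) since 29·11 = 319 ≡ 1, so λ ≡ 15.
  x = λ² - 42 - 18 = 225 - 60 ≡ 6; y = λ·(42 - 6) - 43 ≡ 20. → (6, 20)
8P: (6, 20) + (18, 1). λ = (1 - 20)/(18 - 6) ≡ 34/12 mod 53. 12⁻¹ ≡ 31 (mod 53), so λ ≡ 47.
  x = λ² - 6 - 18 = 2209 - 24 ≡ 12; y = λ·(6 - 12) - 20 ≡ 16. → (12, 16)
9P: (12, 16) + (18, 1). λ = (1 - 16)/(18 - 12) ≡ 38/6 mod 53. 6⁻¹ ≡ 9 (mod 53), so λ ≡ 24.
  x = λ² - 12 - 18 = 576 - 30 ≡ 16; y = λ·(12 - 16) - 16 ≡ 47. → (16, 47)
10P: (16, 47) + (18, 1). λ = (1 - 47)/(18 - 16) ≡ 7/2 mod 53. 2⁻¹ ≡ 27 (mod 53), so λ ≡ 30.
  x = λ² - 16 - 18 = 900 - 34 ≡ 18; y = λ·(16 - 18) - 47 ≡ 52. → (18, 52)
11P: (18, 52) + (18, 1): same x and y₁ ≡ -y₂, so the sum is the point at infinity.
11P = the point at infinity, so the order is 11.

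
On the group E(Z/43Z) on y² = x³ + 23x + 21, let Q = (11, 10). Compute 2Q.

tangent at (11, 10): λ = (3·11² + 23)/(2·10) ≡ 42/20. 20⁻¹ ≡ 28 (mod 43), so λ ≡ 42·28 ≡ 15.
  x = λ² - 11 - 11 = 225 - 22 ≡ 31; y = λ·(11 - 31) - 10 ≡ 34. → (31, 34)

(31, 34)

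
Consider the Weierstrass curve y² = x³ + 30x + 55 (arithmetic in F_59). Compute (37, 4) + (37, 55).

O

The two points share x = 37 and their y-coordinates satisfy 4 + 55 ≡ 0 (mod 59), so they are inverses. Their sum is the point at infinity.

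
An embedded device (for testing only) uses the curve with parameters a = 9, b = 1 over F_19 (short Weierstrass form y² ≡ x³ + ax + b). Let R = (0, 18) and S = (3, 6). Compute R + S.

(13, 15)

(0, 18) + (3, 6). λ = (6 - 18)/(3 - 0) ≡ 7/3 mod 19. 3⁻¹ ≡ 13 (mod 19) since 3·13 = 39 ≡ 1, so λ ≡ 15.
  x = λ² - 0 - 3 = 225 - 3 ≡ 13; y = λ·(0 - 13) - 18 ≡ 15. → (13, 15)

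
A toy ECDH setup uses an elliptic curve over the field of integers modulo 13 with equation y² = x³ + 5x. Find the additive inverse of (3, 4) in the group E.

-(3, 4) = (3, -4 mod 13) = (3, 9).

(3, 9)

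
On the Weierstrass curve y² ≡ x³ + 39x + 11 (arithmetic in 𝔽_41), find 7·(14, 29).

Write Q = (14, 29).
Double-and-add on 7 = (111)₂. Start with Q = (14, 29) for the leading 1-bit.
double: tangent at (14, 29): λ = (3·14² + 39)/(2·29) ≡ 12/17. 17⁻¹ ≡ 29 (mod 41) since 17·29 = 493 ≡ 1, so λ ≡ 12·29 ≡ 20.
  x = λ² - 14 - 14 = 400 - 28 ≡ 3; y = λ·(14 - 3) - 29 ≡ 27. → (3, 27)
add Q: (3, 27) + (14, 29). λ = (29 - 27)/(14 - 3) ≡ 2/11 mod 41. 11⁻¹ ≡ 15 (mod 41), so λ ≡ 30.
  x = λ² - 3 - 14 = 900 - 17 ≡ 22; y = λ·(3 - 22) - 27 ≡ 18. → (22, 18)
double: tangent at (22, 18): λ = (3·22² + 39)/(2·18) ≡ 15/36. 36⁻¹ ≡ 8 (mod 41) since 36·8 = 288 ≡ 1, so λ ≡ 15·8 ≡ 38.
  x = λ² - 22 - 22 = 1444 - 44 ≡ 6; y = λ·(22 - 6) - 18 ≡ 16. → (6, 16)
add Q: (6, 16) + (14, 29). λ = (29 - 16)/(14 - 6) ≡ 13/8 mod 41. 8⁻¹ ≡ 36 (mod 41), so λ ≡ 17.
  x = λ² - 6 - 14 = 289 - 20 ≡ 23; y = λ·(6 - 23) - 16 ≡ 23. → (23, 23)

(23, 23)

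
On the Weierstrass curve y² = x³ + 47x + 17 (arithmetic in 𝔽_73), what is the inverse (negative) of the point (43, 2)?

(43, 71)

-(43, 2) = (43, -2 mod 73) = (43, 71).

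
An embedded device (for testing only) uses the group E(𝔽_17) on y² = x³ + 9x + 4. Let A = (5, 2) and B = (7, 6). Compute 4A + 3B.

(5, 15)

First 4A:
Double-and-add on 4 = (100)₂. Start with A = (5, 2) for the leading 1-bit.
double: tangent at (5, 2): λ = (3·5² + 9)/(2·2) ≡ 16/4. 4⁻¹ ≡ 13 (mod 17), so λ ≡ 16·13 ≡ 4.
  x = λ² - 5 - 5 = 16 - 10 ≡ 6; y = λ·(5 - 6) - 2 ≡ 11. → (6, 11)
double: tangent at (6, 11): λ = (3·6² + 9)/(2·11) ≡ 15/5. 5⁻¹ ≡ 7 (mod 17) since 5·7 = 35 ≡ 1, so λ ≡ 15·7 ≡ 3.
  x = λ² - 6 - 6 = 9 - 12 ≡ 14; y = λ·(6 - 14) - 11 ≡ 16. → (14, 16)
4A = (14, 16).
Next 3B:
Repeated addition: build up to 3B.
2B: tangent at (7, 6): λ = (3·7² + 9)/(2·6) ≡ 3/12. 12⁻¹ ≡ 10 (mod 17) since 12·10 = 120 ≡ 1, so λ ≡ 3·10 ≡ 13.
  x = λ² - 7 - 7 = 169 - 14 ≡ 2; y = λ·(7 - 2) - 6 ≡ 8. → (2, 8)
3B: (2, 8) + (7, 6). λ = (6 - 8)/(7 - 2) ≡ 15/5 mod 17. 5⁻¹ ≡ 7 (mod 17) since 5·7 = 35 ≡ 1, so λ ≡ 3.
  x = λ² - 2 - 7 = 9 - 9 ≡ 0; y = λ·(2 - 0) - 8 ≡ 15. → (0, 15)
3B = (0, 15).
Finally 4A + 3B:
(14, 16) + (0, 15). λ = (15 - 16)/(0 - 14) ≡ 16/3 mod 17. 3⁻¹ ≡ 6 (mod 17) since 3·6 = 18 ≡ 1, so λ ≡ 11.
  x = λ² - 14 - 0 = 121 - 14 ≡ 5; y = λ·(14 - 5) - 16 ≡ 15. → (5, 15)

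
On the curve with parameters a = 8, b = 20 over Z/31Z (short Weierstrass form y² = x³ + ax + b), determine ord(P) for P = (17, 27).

7

2P: tangent at (17, 27): λ = (3·17² + 8)/(2·27) ≡ 7/23. 23⁻¹ ≡ 27 (mod 31), so λ ≡ 7·27 ≡ 3.
  x = λ² - 17 - 17 = 9 - 34 ≡ 6; y = λ·(17 - 6) - 27 ≡ 6. → (6, 6)
3P: (6, 6) + (17, 27). λ = (27 - 6)/(17 - 6) ≡ 21/11 mod 31. 11⁻¹ ≡ 17 (mod 31) since 11·17 = 187 ≡ 1, so λ ≡ 16.
  x = λ² - 6 - 17 = 256 - 23 ≡ 16; y = λ·(6 - 16) - 6 ≡ 20. → (16, 20)
4P: (16, 20) + (17, 27). λ = (27 - 20)/(17 - 16) ≡ 7/1 mod 31. 1⁻¹ ≡ 1 (mod 31), so λ ≡ 7.
  x = λ² - 16 - 17 = 49 - 33 ≡ 16; y = λ·(16 - 16) - 20 ≡ 11. → (16, 11)
5P: (16, 11) + (17, 27). λ = (27 - 11)/(17 - 16) ≡ 16/1 mod 31. 1⁻¹ ≡ 1 (mod 31), so λ ≡ 16.
  x = λ² - 16 - 17 = 256 - 33 ≡ 6; y = λ·(16 - 6) - 11 ≡ 25. → (6, 25)
6P: (6, 25) + (17, 27). λ = (27 - 25)/(17 - 6) ≡ 2/11 mod 31. 11⁻¹ ≡ 17 (mod 31) since 11·17 = 187 ≡ 1, so λ ≡ 3.
  x = λ² - 6 - 17 = 9 - 23 ≡ 17; y = λ·(6 - 17) - 25 ≡ 4. → (17, 4)
7P: (17, 4) + (17, 27): same x and y₁ ≡ -y₂, so the sum is the point at infinity.
7P = the point at infinity, so the order is 7.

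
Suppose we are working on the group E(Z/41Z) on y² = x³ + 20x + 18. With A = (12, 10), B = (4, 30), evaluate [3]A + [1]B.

First 3A:
Repeated addition: build up to 3A.
2A: tangent at (12, 10): λ = (3·12² + 20)/(2·10) ≡ 1/20. 20⁻¹ ≡ 39 (mod 41), so λ ≡ 1·39 ≡ 39.
  x = λ² - 12 - 12 = 1521 - 24 ≡ 21; y = λ·(12 - 21) - 10 ≡ 8. → (21, 8)
3A: (21, 8) + (12, 10). λ = (10 - 8)/(12 - 21) ≡ 2/32 mod 41. 32⁻¹ ≡ 9 (mod 41), so λ ≡ 18.
  x = λ² - 21 - 12 = 324 - 33 ≡ 4; y = λ·(21 - 4) - 8 ≡ 11. → (4, 11)
3A = (4, 11).
Finally 3A + B:
(4, 11) + (4, 30): same x and y₁ ≡ -y₂, so the sum is ∞.

O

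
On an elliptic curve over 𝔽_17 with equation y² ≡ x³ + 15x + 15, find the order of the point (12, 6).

2P: tangent at (12, 6): λ = (3·12² + 15)/(2·6) ≡ 5/12. 12⁻¹ ≡ 10 (mod 17) since 12·10 = 120 ≡ 1, so λ ≡ 5·10 ≡ 16.
  x = λ² - 12 - 12 = 256 - 24 ≡ 11; y = λ·(12 - 11) - 6 ≡ 10. → (11, 10)
3P: (11, 10) + (12, 6). λ = (6 - 10)/(12 - 11) ≡ 13/1 mod 17. 1⁻¹ ≡ 1 (mod 17), so λ ≡ 13.
  x = λ² - 11 - 12 = 169 - 23 ≡ 10; y = λ·(11 - 10) - 10 ≡ 3. → (10, 3)
4P: (10, 3) + (12, 6). λ = (6 - 3)/(12 - 10) ≡ 3/2 mod 17. 2⁻¹ ≡ 9 (mod 17) since 2·9 = 18 ≡ 1, so λ ≡ 10.
  x = λ² - 10 - 12 = 100 - 22 ≡ 10; y = λ·(10 - 10) - 3 ≡ 14. → (10, 14)
5P: (10, 14) + (12, 6). λ = (6 - 14)/(12 - 10) ≡ 9/2 mod 17. 2⁻¹ ≡ 9 (mod 17) since 2·9 = 18 ≡ 1, so λ ≡ 13.
  x = λ² - 10 - 12 = 169 - 22 ≡ 11; y = λ·(10 - 11) - 14 ≡ 7. → (11, 7)
6P: (11, 7) + (12, 6). λ = (6 - 7)/(12 - 11) ≡ 16/1 mod 17. 1⁻¹ ≡ 1 (mod 17), so λ ≡ 16.
  x = λ² - 11 - 12 = 256 - 23 ≡ 12; y = λ·(11 - 12) - 7 ≡ 11. → (12, 11)
7P: (12, 11) + (12, 6): same x and y₁ ≡ -y₂, so the sum is 𝒪.
7P = 𝒪, so the order is 7.

7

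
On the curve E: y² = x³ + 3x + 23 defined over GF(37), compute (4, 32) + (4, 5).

The two points share x = 4 and their y-coordinates satisfy 32 + 5 ≡ 0 (mod 37), so they are inverses. Their sum is O.

O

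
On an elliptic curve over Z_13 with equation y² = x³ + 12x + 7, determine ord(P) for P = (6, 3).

7

2P: tangent at (6, 3): λ = (3·6² + 12)/(2·3) ≡ 3/6. 6⁻¹ ≡ 11 (mod 13), so λ ≡ 3·11 ≡ 7.
  x = λ² - 6 - 6 = 49 - 12 ≡ 11; y = λ·(6 - 11) - 3 ≡ 1. → (11, 1)
3P: (11, 1) + (6, 3). λ = (3 - 1)/(6 - 11) ≡ 2/8 mod 13. 8⁻¹ ≡ 5 (mod 13), so λ ≡ 10.
  x = λ² - 11 - 6 = 100 - 17 ≡ 5; y = λ·(11 - 5) - 1 ≡ 7. → (5, 7)
4P: (5, 7) + (6, 3). λ = (3 - 7)/(6 - 5) ≡ 9/1 mod 13. 1⁻¹ ≡ 1 (mod 13), so λ ≡ 9.
  x = λ² - 5 - 6 = 81 - 11 ≡ 5; y = λ·(5 - 5) - 7 ≡ 6. → (5, 6)
5P: (5, 6) + (6, 3). λ = (3 - 6)/(6 - 5) ≡ 10/1 mod 13. 1⁻¹ ≡ 1 (mod 13), so λ ≡ 10.
  x = λ² - 5 - 6 = 100 - 11 ≡ 11; y = λ·(5 - 11) - 6 ≡ 12. → (11, 12)
6P: (11, 12) + (6, 3). λ = (3 - 12)/(6 - 11) ≡ 4/8 mod 13. 8⁻¹ ≡ 5 (mod 13), so λ ≡ 7.
  x = λ² - 11 - 6 = 49 - 17 ≡ 6; y = λ·(11 - 6) - 12 ≡ 10. → (6, 10)
7P: (6, 10) + (6, 3): same x and y₁ ≡ -y₂, so the sum is the point at infinity.
7P = the point at infinity, so the order is 7.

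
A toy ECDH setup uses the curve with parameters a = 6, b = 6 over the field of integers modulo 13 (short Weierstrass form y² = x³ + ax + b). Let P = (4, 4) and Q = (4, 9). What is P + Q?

O

The two points share x = 4 and their y-coordinates satisfy 4 + 9 ≡ 0 (mod 13), so they are inverses. Their sum is O.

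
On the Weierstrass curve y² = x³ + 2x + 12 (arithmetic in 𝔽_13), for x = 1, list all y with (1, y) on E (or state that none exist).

x³ + 2x + 12 = 15 ≡ 2 (mod 13).
2 is a non-residue mod 13; no y exists.

none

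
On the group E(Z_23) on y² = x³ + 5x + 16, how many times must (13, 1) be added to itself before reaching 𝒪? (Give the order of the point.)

2P: tangent at (13, 1): λ = (3·13² + 5)/(2·1) ≡ 6/2. 2⁻¹ ≡ 12 (mod 23) since 2·12 = 24 ≡ 1, so λ ≡ 6·12 ≡ 3.
  x = λ² - 13 - 13 = 9 - 26 ≡ 6; y = λ·(13 - 6) - 1 ≡ 20. → (6, 20)
3P: (6, 20) + (13, 1). λ = (1 - 20)/(13 - 6) ≡ 4/7 mod 23. 7⁻¹ ≡ 10 (mod 23), so λ ≡ 17.
  x = λ² - 6 - 13 = 289 - 19 ≡ 17; y = λ·(6 - 17) - 20 ≡ 0. → (17, 0)
4P: (17, 0) + (13, 1). λ = (1 - 0)/(13 - 17) ≡ 1/19 mod 23. 19⁻¹ ≡ 17 (mod 23) since 19·17 = 323 ≡ 1, so λ ≡ 17.
  x = λ² - 17 - 13 = 289 - 30 ≡ 6; y = λ·(17 - 6) - 0 ≡ 3. → (6, 3)
5P: (6, 3) + (13, 1). λ = (1 - 3)/(13 - 6) ≡ 21/7 mod 23. 7⁻¹ ≡ 10 (mod 23) since 7·10 = 70 ≡ 1, so λ ≡ 3.
  x = λ² - 6 - 13 = 9 - 19 ≡ 13; y = λ·(6 - 13) - 3 ≡ 22. → (13, 22)
6P: (13, 22) + (13, 1): same x and y₁ ≡ -y₂, so the sum is 𝒪.
6P = 𝒪, so the order is 6.

6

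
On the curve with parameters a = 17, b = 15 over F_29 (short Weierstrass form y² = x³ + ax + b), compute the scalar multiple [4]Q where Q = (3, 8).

(8, 5)

Repeated addition: build up to 4Q.
2Q: tangent at (3, 8): λ = (3·3² + 17)/(2·8) ≡ 15/16. 16⁻¹ ≡ 20 (mod 29), so λ ≡ 15·20 ≡ 10.
  x = λ² - 3 - 3 = 100 - 6 ≡ 7; y = λ·(3 - 7) - 8 ≡ 10. → (7, 10)
3Q: (7, 10) + (3, 8). λ = (8 - 10)/(3 - 7) ≡ 27/25 mod 29. 25⁻¹ ≡ 7 (mod 29), so λ ≡ 15.
  x = λ² - 7 - 3 = 225 - 10 ≡ 12; y = λ·(7 - 12) - 10 ≡ 2. → (12, 2)
4Q: (12, 2) + (3, 8). λ = (8 - 2)/(3 - 12) ≡ 6/20 mod 29. 20⁻¹ ≡ 16 (mod 29), so λ ≡ 9.
  x = λ² - 12 - 3 = 81 - 15 ≡ 8; y = λ·(12 - 8) - 2 ≡ 5. → (8, 5)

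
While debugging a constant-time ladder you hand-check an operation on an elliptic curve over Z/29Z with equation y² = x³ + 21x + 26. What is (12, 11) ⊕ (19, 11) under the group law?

(12, 11) + (19, 11). λ = (11 - 11)/(19 - 12) ≡ 0/7 mod 29. 7⁻¹ ≡ 25 (mod 29) since 7·25 = 175 ≡ 1, so λ ≡ 0.
  x = λ² - 12 - 19 = 0 - 31 ≡ 27; y = λ·(12 - 27) - 11 ≡ 18. → (27, 18)

(27, 18)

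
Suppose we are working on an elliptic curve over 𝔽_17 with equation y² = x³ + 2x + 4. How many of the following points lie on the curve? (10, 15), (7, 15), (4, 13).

(10, 15): 15² ≡ 4, rhs ≡ 4 → on.
(7, 15): 15² ≡ 4, rhs ≡ 4 → on.
(4, 13): 13² ≡ 16, rhs ≡ 8 → off.

2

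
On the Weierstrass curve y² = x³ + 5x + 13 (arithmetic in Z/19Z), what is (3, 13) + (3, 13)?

(18, 8)

tangent at (3, 13): λ = (3·3² + 5)/(2·13) ≡ 13/7. 7⁻¹ ≡ 11 (mod 19), so λ ≡ 13·11 ≡ 10.
  x = λ² - 3 - 3 = 100 - 6 ≡ 18; y = λ·(3 - 18) - 13 ≡ 8. → (18, 8)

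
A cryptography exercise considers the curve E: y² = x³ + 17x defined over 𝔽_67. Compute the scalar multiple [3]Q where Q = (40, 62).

Repeated addition: build up to 3Q.
2Q: tangent at (40, 62): λ = (3·40² + 17)/(2·62) ≡ 60/57. 57⁻¹ ≡ 20 (mod 67), so λ ≡ 60·20 ≡ 61.
  x = λ² - 40 - 40 = 3721 - 80 ≡ 23; y = λ·(40 - 23) - 62 ≡ 37. → (23, 37)
3Q: (23, 37) + (40, 62). λ = (62 - 37)/(40 - 23) ≡ 25/17 mod 67. 17⁻¹ ≡ 4 (mod 67), so λ ≡ 33.
  x = λ² - 23 - 40 = 1089 - 63 ≡ 21; y = λ·(23 - 21) - 37 ≡ 29. → (21, 29)

(21, 29)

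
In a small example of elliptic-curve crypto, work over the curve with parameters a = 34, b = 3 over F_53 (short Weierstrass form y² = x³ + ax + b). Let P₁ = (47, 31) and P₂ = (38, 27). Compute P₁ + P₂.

(47, 31) + (38, 27). λ = (27 - 31)/(38 - 47) ≡ 49/44 mod 53. 44⁻¹ ≡ 47 (mod 53), so λ ≡ 24.
  x = λ² - 47 - 38 = 576 - 85 ≡ 14; y = λ·(47 - 14) - 31 ≡ 19. → (14, 19)

(14, 19)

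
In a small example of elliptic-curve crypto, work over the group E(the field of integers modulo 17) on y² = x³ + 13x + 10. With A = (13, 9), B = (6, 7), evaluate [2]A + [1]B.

O

First 2A:
Repeated addition: build up to 2A.
2A: tangent at (13, 9): λ = (3·13² + 13)/(2·9) ≡ 10/1. 1⁻¹ ≡ 1 (mod 17) since 1·1 = 1 ≡ 1, so λ ≡ 10·1 ≡ 10.
  x = λ² - 13 - 13 = 100 - 26 ≡ 6; y = λ·(13 - 6) - 9 ≡ 10. → (6, 10)
2A = (6, 10).
Finally 2A + B:
(6, 10) + (6, 7): same x and y₁ ≡ -y₂, so the sum is O.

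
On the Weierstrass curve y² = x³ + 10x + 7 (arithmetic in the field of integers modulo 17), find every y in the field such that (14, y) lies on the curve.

1, 16

x³ + 10x + 7 = 2891 ≡ 1 (mod 17).
Square roots of 1 mod 17: 1 and 16 (since 1² = 1 ≡ 1).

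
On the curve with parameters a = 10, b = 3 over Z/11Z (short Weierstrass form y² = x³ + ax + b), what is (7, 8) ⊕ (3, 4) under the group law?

(7, 8) + (3, 4). λ = (4 - 8)/(3 - 7) ≡ 7/7 mod 11. 7⁻¹ ≡ 8 (mod 11), so λ ≡ 1.
  x = λ² - 7 - 3 = 1 - 10 ≡ 2; y = λ·(7 - 2) - 8 ≡ 8. → (2, 8)

(2, 8)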